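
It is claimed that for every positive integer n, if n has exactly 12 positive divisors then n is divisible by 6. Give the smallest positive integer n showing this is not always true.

A counterexample is any positive integer n such that n has exactly 12 positive divisors but n is not divisible by 6; we check each in order.
n = 60: τ(60) = 12; 60 mod 6 = 0.
n = 72: τ(72) = 12; 72 mod 6 = 0.
n = 84: τ(84) = 12; 84 mod 6 = 0.
n = 90: τ(90) = 12; 90 mod 6 = 0.
n = 96: τ(96) = 12; 96 mod 6 = 0.
n = 108: τ(108) = 12; 108 mod 6 = 0.
n = 126: τ(126) = 12; 126 mod 6 = 0.
n = 132: τ(132) = 12; 132 mod 6 = 0.
n = 140: τ(140) = 12; 140 mod 6 = 2.

n = 140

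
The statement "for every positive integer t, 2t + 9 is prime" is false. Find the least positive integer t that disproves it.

t = 3

A counterexample is any positive integer t such that 2t + 9 is not prime; we check each in order.
For t = 1, 2 the conclusion holds.
t = 3: 2t + 9 = 15 = 3 × 5, composite.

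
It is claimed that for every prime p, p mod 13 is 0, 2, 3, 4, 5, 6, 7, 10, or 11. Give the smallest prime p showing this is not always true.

Check each prime p in order until the claim fails.
For p = 2, 3, 5, 7, …, 37, 41, 43 the conclusion holds.
p = 47: 47 mod 13 = 8 — not in {0, 2, 3, 4, 5, 6, 7, 10, 11}.

p = 47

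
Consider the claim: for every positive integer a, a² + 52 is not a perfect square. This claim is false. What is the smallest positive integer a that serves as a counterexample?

a = 12

For a = 1, 2, 3, 4, …, 9, 10, 11 the conclusion holds.
a = 12: 12² + 52 = 196 = 14², a perfect square.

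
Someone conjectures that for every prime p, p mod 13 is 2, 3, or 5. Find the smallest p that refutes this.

p = 2: 2 mod 13 = 2.
p = 3: 3 mod 13 = 3.
p = 5: 5 mod 13 = 5.
p = 7: 7 mod 13 = 7 — not in {2, 3, 5}.
Hence p = 7 is a counterexample.

p = 7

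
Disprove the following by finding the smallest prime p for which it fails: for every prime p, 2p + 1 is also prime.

p = 7

Check each prime p in order until 2p + 1 is not prime.
p = 2: 2p + 1 = 5, prime.
p = 3: 2p + 1 = 7, prime.
p = 5: 2p + 1 = 11, prime.
p = 7: 2p + 1 = 15 = 3 × 5, not prime.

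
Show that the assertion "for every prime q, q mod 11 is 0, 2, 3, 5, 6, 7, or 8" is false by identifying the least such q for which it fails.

q = 23

The first 8 eligible values, up to q = 19, all satisfy the conclusion.
q = 23: 23 mod 11 = 1 — not in {0, 2, 3, 5, 6, 7, 8}.
Hence q = 23 is a counterexample.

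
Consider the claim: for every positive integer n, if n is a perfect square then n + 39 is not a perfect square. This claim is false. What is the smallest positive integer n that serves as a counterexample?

n = 25

A counterexample is any positive integer n such that n is a perfect square but n + 39 is a perfect square; we check each in order.
n = 1: 1 + 39 = 40, not a perfect square.
n = 4: 4 + 39 = 43, not a perfect square.
n = 9: 9 + 39 = 48, not a perfect square.
n = 16: 16 + 39 = 55, not a perfect square.
n = 25: 25 = 5² and 25 + 39 = 64 = 8².
Hence n = 25 is a counterexample.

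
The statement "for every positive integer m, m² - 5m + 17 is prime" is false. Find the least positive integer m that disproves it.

m = 13

A counterexample is any positive integer m such that m² - 5m + 17 is not prime; we check each in order.
The first 12 eligible values, up to m = 12, all satisfy the conclusion.
m = 13: m² - 5m + 17 = 121 = 11 × 11, composite.
Hence m = 13 is a counterexample.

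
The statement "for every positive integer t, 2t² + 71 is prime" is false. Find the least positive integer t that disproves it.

For t = 1, 2, 3, 4 the conclusion holds.
t = 5: 2t² + 71 = 121 = 11 × 11, composite.
Hence t = 5 is a counterexample.

t = 5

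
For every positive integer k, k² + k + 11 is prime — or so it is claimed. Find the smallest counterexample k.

k = 10

Check each positive integer k in order until k² + k + 11 is not prime.
The first 9 eligible values, up to k = 9, all satisfy the conclusion.
k = 10: k² + k + 11 = 121 = 11 × 11, composite.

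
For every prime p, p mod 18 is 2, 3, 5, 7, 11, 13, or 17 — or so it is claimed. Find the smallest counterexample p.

p = 2: 2 mod 18 = 2.
p = 3: 3 mod 18 = 3.
p = 5: 5 mod 18 = 5.
p = 7: 7 mod 18 = 7.
p = 11: 11 mod 18 = 11.
p = 13: 13 mod 18 = 13.
p = 17: 17 mod 18 = 17.
p = 19: 19 mod 18 = 1 — not in {2, 3, 5, 7, 11, 13, 17}.

p = 19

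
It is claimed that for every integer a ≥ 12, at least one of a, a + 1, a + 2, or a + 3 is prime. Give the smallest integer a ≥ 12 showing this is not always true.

Check each integer a ≥ 12 in order until a, a + 1, a + 2, a + 3 are all composite.
For a = 12, 13, 14, 15, …, 21, 22, 23 the conclusion holds.
a = 24: 24 = 2 × 12; 25 = 5 × 5; 26 = 2 × 13; 27 = 3 × 9 — all composite.

a = 24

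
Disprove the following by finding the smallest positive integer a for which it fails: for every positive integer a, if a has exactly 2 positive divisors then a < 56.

a = 59

Check each positive integer a in order until a has exactly 2 positive divisors but the claim fails.
For a = 2, 3, 5, 7, …, 43, 47, 53 the conclusion holds.
a = 59: τ(59) = 2; 59 ≥ 56.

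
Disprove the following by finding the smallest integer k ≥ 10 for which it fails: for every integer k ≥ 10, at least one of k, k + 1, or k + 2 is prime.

We need the least integer k ≥ 10 for which k, k + 1, k + 2 are all composite.
The first 4 eligible values, up to k = 13, all satisfy the conclusion.
k = 14: 14 = 2 × 7; 15 = 3 × 5; 16 = 2 × 8 — all composite.
Thus k = 14 disproves the claim, and no smaller k works.

k = 14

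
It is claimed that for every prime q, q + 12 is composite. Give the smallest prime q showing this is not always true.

For q = 2, 3 the conclusion holds.
q = 5: q + 12 = 17, prime — not composite.
Thus q = 5 disproves the claim, and no smaller q works.

q = 5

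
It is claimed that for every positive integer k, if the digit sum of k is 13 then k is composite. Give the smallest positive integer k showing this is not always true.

We need the least positive integer k for which the digit sum of k is 13 but k is prime.
k = 49: digit sum 13; 49 is composite.
k = 58: digit sum 13; 58 is composite.
k = 67: digit sum 13; 67 is prime, not composite.
Thus k = 67 disproves the claim, and no smaller k works.

k = 67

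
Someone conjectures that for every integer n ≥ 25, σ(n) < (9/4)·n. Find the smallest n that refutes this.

A counterexample is any integer n ≥ 25 such that the claim fails; we check each in order.
n = 25: σ(25) = 31; 31 < 225/4.
n = 26: σ(26) = 42; 42 < 117/2.
n = 27: σ(27) = 40; 40 < 243/4.
n = 28: σ(28) = 56; 56 < 63.
n = 29: σ(29) = 30; 30 < 261/4.
n = 30: σ(30) = 72; 72 ≥ 135/2.
So n = 30 is the smallest counterexample.

n = 30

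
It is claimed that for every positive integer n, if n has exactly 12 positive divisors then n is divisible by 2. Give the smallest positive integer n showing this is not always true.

n = 315

Check each positive integer n in order until n has exactly 12 positive divisors but n is not divisible by 2.
For n = 60, 72, 84, 90, …, 294, 306, 308 the conclusion holds.
n = 315: τ(315) = 12; 315 mod 2 = 1.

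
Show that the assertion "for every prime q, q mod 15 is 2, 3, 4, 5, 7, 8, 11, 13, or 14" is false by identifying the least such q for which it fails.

q = 31

For q = 2, 3, 5, 7, 11, 13, 17, 19, 23, 29 the conclusion holds.
q = 31: 31 mod 15 = 1 — not in {2, 3, 4, 5, 7, 8, 11, 13, 14}.
So q = 31 is the smallest counterexample.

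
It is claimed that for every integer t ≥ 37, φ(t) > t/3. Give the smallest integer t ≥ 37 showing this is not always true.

t = 42

Check each integer t ≥ 37 in order until the claim fails.
t = 37: φ(37) = 36 and 37/3 = 37/3, so φ(37) > 37/3.
t = 38: φ(38) = 18 and 38/3 = 38/3, so φ(38) > 38/3.
t = 39: φ(39) = 24 and 39/3 = 13, so φ(39) > 39/3.
t = 40: φ(40) = 16 and 40/3 = 40/3, so φ(40) > 40/3.
t = 41: φ(41) = 40 and 41/3 = 41/3, so φ(41) > 41/3.
t = 42: φ(42) = 12 and 42/3 = 14, so φ(42) ≤ 42/3.
Thus t = 42 disproves the claim, and no smaller t works.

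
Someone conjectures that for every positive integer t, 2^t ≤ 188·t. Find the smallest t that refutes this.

t = 12

We need the least positive integer t for which 2^t > 188·t.
The first 11 eligible values, up to t = 11, all satisfy the conclusion.
t = 12: 2^t = 4096 and 188·t = 2256, so 4096 > 2256.
Hence t = 12 is a counterexample.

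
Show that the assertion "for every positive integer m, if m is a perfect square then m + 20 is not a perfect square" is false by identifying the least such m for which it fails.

m = 1: 1 + 20 = 21, not a perfect square.
m = 4: 4 + 20 = 24, not a perfect square.
m = 9: 9 + 20 = 29, not a perfect square.
m = 16: 16 = 4² and 16 + 20 = 36 = 6².
Thus m = 16 disproves the claim, and no smaller m works.

m = 16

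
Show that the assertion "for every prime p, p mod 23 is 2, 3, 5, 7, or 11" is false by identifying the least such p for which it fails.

The first 5 eligible values, up to p = 11, all satisfy the conclusion.
p = 13: 13 mod 23 = 13 — not in {2, 3, 5, 7, 11}.
Hence p = 13 is a counterexample.

p = 13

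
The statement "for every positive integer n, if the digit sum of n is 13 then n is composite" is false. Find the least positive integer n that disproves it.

We need the least positive integer n for which the digit sum of n is 13 but n is prime.
n = 49: digit sum 13; 49 is composite.
n = 58: digit sum 13; 58 is composite.
n = 67: digit sum 13; 67 is prime, not composite.
Thus n = 67 disproves the claim, and no smaller n works.

n = 67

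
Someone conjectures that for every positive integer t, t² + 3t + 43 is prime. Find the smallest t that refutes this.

Check each positive integer t in order until t² + 3t + 43 is not prime.
For t = 1, 2, 3, 4, …, 36, 37, 38 the conclusion holds.
t = 39: t² + 3t + 43 = 1681 = 41 × 41, composite.

t = 39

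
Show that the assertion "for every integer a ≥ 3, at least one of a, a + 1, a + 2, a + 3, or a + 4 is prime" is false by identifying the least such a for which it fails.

Check each integer a ≥ 3 in order until a, a + 1, a + 2, a + 3, a + 4 are all composite.
For a = 3, 4, 5, 6, …, 21, 22, 23 the conclusion holds.
a = 24: 24 = 2 × 12; 25 = 5 × 5; 26 = 2 × 13; 27 = 3 × 9; 28 = 2 × 14 — all composite.
Thus a = 24 disproves the claim, and no smaller a works.

a = 24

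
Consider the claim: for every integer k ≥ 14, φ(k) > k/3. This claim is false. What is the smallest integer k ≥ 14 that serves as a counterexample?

We need the least integer k ≥ 14 for which the claim fails.
The first 4 eligible values, up to k = 17, all satisfy the conclusion.
k = 18: φ(18) = 6 and 18/3 = 6, so φ(18) ≤ 18/3.

k = 18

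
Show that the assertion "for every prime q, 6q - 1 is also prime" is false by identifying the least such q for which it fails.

q = 11

Check each prime q in order until 6q - 1 is not prime.
q = 2: 6q - 1 = 11, prime.
q = 3: 6q - 1 = 17, prime.
q = 5: 6q - 1 = 29, prime.
q = 7: 6q - 1 = 41, prime.
q = 11: 6q - 1 = 65 = 5 × 13, not prime.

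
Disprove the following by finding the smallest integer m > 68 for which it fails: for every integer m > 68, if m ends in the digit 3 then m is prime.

m = 93

m = 73: 73 ends in 3 and is prime.
m = 83: 83 ends in 3 and is prime.
m = 93: 93 ends in 3; 93 = 3 × 31, composite.
Thus m = 93 disproves the claim, and no smaller m works.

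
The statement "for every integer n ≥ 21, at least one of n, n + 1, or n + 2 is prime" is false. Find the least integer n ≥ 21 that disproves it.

A counterexample is any integer n ≥ 21 such that n, n + 1, n + 2 are all composite; we check each in order.
For n = 21, 22, 23 the conclusion holds.
n = 24: 24 = 2 × 12; 25 = 5 × 5; 26 = 2 × 13 — all composite.

n = 24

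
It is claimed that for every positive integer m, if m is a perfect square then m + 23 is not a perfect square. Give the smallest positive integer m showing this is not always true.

A counterexample is any positive integer m such that m is a perfect square but m + 23 is a perfect square; we check each in order.
For m = 1, 4, 9, 16, 25, 36, 49, 64, 81, 100 the conclusion holds.
m = 121: 121 = 11² and 121 + 23 = 144 = 12².

m = 121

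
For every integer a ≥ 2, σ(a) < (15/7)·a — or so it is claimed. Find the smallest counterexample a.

The first 10 eligible values, up to a = 11, all satisfy the conclusion.
a = 12: σ(12) = 28; 28 ≥ 180/7.
Hence a = 12 is a counterexample.

a = 12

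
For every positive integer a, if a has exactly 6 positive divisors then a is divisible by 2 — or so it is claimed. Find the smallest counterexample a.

a = 45

We need the least positive integer a for which a has exactly 6 positive divisors but a is not divisible by 2.
For a = 12, 18, 20, 28, 32, 44 the conclusion holds.
a = 45: τ(45) = 6; 45 mod 2 = 1.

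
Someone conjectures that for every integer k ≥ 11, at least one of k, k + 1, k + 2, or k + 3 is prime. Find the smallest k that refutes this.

k = 24

A counterexample is any integer k ≥ 11 such that k, k + 1, k + 2, k + 3 are all composite; we check each in order.
The first 13 eligible values, up to k = 23, all satisfy the conclusion.
k = 24: 24 = 2 × 12; 25 = 5 × 5; 26 = 2 × 13; 27 = 3 × 9 — all composite.
So k = 24 is the smallest counterexample.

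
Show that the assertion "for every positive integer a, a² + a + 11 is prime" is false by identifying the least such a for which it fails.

a = 10

Check each positive integer a in order until a² + a + 11 is not prime.
The first 9 eligible values, up to a = 9, all satisfy the conclusion.
a = 10: a² + a + 11 = 121 = 11 × 11, composite.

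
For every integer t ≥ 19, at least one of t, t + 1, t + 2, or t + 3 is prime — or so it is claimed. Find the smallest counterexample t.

We need the least integer t ≥ 19 for which t, t + 1, t + 2, t + 3 are all composite.
The first 5 eligible values, up to t = 23, all satisfy the conclusion.
t = 24: 24 = 2 × 12; 25 = 5 × 5; 26 = 2 × 13; 27 = 3 × 9 — all composite.
Thus t = 24 disproves the claim, and no smaller t works.

t = 24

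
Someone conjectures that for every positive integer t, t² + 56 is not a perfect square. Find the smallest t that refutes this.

t = 5

Check each positive integer t in order until t² + 56 is a perfect square.
The first 4 eligible values, up to t = 4, all satisfy the conclusion.
t = 5: 5² + 56 = 81 = 9², a perfect square.
So t = 5 is the smallest counterexample.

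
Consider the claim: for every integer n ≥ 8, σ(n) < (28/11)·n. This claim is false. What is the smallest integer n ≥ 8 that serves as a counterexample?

n = 48

We need the least integer n ≥ 8 for which the claim fails.
For n = 8, 9, 10, 11, …, 45, 46, 47 the conclusion holds.
n = 48: σ(48) = 124; 124 ≥ 1344/11.
Hence n = 48 is a counterexample.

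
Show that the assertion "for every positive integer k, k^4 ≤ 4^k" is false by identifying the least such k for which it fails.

A counterexample is any positive integer k such that k^4 > 4^k; we check each in order.
For k = 1, 2 the conclusion holds.
k = 3: k^4 = 81 and 4^k = 64, so 81 > 64.
Thus k = 3 disproves the claim, and no smaller k works.

k = 3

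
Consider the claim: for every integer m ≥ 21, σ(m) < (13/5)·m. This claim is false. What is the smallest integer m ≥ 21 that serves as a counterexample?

A counterexample is any integer m ≥ 21 such that the claim fails; we check each in order.
The first 39 eligible values, up to m = 59, all satisfy the conclusion.
m = 60: σ(60) = 168; 168 ≥ 156.

m = 60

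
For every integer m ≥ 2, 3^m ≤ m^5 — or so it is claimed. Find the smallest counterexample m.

A counterexample is any integer m ≥ 2 such that 3^m > m^5; we check each in order.
The first 9 eligible values, up to m = 10, all satisfy the conclusion.
m = 11: 3^m = 177147 and m^5 = 161051, so 177147 > 161051.
Hence m = 11 is a counterexample.

m = 11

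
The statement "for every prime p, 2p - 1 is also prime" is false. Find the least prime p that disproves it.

p = 5

Check each prime p in order until 2p - 1 is not prime.
p = 2: 2p - 1 = 3, prime.
p = 3: 2p - 1 = 5, prime.
p = 5: 2p - 1 = 9 = 3 × 3, not prime.
Hence p = 5 is a counterexample.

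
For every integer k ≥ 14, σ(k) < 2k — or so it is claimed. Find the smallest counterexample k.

k = 18

A counterexample is any integer k ≥ 14 such that the claim fails; we check each in order.
For k = 14, 15, 16, 17 the conclusion holds.
k = 18: σ(18) = 39; 39 ≥ 36.
Thus k = 18 disproves the claim, and no smaller k works.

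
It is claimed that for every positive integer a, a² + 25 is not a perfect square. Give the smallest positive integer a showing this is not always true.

Check each positive integer a in order until a² + 25 is a perfect square.
For a = 1, 2, 3, 4, …, 9, 10, 11 the conclusion holds.
a = 12: 12² + 25 = 169 = 13², a perfect square.
So a = 12 is the smallest counterexample.

a = 12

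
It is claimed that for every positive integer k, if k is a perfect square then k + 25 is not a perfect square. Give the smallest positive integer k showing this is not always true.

k = 144

Check each positive integer k in order until k is a perfect square but k + 25 is a perfect square.
The first 11 eligible values, up to k = 121, all satisfy the conclusion.
k = 144: 144 = 12² and 144 + 25 = 169 = 13².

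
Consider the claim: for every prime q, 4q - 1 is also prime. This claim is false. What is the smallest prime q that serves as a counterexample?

We need the least prime q for which 4q - 1 is not prime.
For q = 2, 3, 5 the conclusion holds.
q = 7: 4q - 1 = 27 = 3 × 9, not prime.
Thus q = 7 disproves the claim, and no smaller q works.

q = 7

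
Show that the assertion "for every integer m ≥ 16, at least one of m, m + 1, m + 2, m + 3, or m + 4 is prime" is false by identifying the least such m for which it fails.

m = 16: 17 is prime.
m = 17: 17 is prime.
m = 18: 19 is prime.
m = 19: 19 is prime.
m = 20: 23 is prime.
m = 21: 23 is prime.
m = 22: 23 is prime.
m = 23: 23 is prime.
m = 24: 24 = 2 × 12; 25 = 5 × 5; 26 = 2 × 13; 27 = 3 × 9; 28 = 2 × 14 — all composite.

m = 24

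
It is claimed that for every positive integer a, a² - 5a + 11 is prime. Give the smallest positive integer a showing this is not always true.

a = 1: a² - 5a + 11 = 7, prime.
a = 2: a² - 5a + 11 = 5, prime.
a = 3: a² - 5a + 11 = 5, prime.
a = 4: a² - 5a + 11 = 7, prime.
a = 5: a² - 5a + 11 = 11, prime.
a = 6: a² - 5a + 11 = 17, prime.
a = 7: a² - 5a + 11 = 25 = 5 × 5, composite.
Thus a = 7 disproves the claim, and no smaller a works.

a = 7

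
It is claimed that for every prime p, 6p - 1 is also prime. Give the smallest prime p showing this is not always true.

A counterexample is any prime p such that 6p - 1 is not prime; we check each in order.
The first 4 eligible values, up to p = 7, all satisfy the conclusion.
p = 11: 6p - 1 = 65 = 5 × 13, not prime.

p = 11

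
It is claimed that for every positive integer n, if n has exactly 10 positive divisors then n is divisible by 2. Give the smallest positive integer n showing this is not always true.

We need the least positive integer n for which n has exactly 10 positive divisors but n is not divisible by 2.
The first 9 eligible values, up to n = 368, all satisfy the conclusion.
n = 405: τ(405) = 10; 405 mod 2 = 1.

n = 405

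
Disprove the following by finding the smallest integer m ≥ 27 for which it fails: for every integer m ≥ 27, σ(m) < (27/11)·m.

A counterexample is any integer m ≥ 27 such that the claim fails; we check each in order.
The first 9 eligible values, up to m = 35, all satisfy the conclusion.
m = 36: σ(36) = 91; 91 ≥ 972/11.

m = 36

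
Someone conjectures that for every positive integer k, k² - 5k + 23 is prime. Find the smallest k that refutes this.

k = 19

We need the least positive integer k for which k² - 5k + 23 is not prime.
The first 18 eligible values, up to k = 18, all satisfy the conclusion.
k = 19: k² - 5k + 23 = 289 = 17 × 17, composite.
So k = 19 is the smallest counterexample.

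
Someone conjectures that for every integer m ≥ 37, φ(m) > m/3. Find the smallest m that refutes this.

m = 42

The first 5 eligible values, up to m = 41, all satisfy the conclusion.
m = 42: φ(42) = 12 and 42/3 = 14, so φ(42) ≤ 42/3.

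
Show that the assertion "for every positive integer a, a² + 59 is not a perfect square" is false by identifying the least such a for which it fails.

a = 29

We need the least positive integer a for which a² + 59 is a perfect square.
For a = 1, 2, 3, 4, …, 26, 27, 28 the conclusion holds.
a = 29: 29² + 59 = 900 = 30², a perfect square.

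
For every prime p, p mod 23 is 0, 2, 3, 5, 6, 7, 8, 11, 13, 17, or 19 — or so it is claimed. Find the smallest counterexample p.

Check each prime p in order until the claim fails.
For p = 2, 3, 5, 7, …, 23, 29, 31 the conclusion holds.
p = 37: 37 mod 23 = 14 — not in {0, 2, 3, 5, 6, 7, 8, 11, 13, 17, 19}.

p = 37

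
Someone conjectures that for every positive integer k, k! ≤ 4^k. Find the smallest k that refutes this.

k = 9

k = 1: k! = 1 and 4^k = 4, so 1 ≤ 4.
k = 2: k! = 2 and 4^k = 16, so 2 ≤ 16.
k = 3: k! = 6 and 4^k = 64, so 6 ≤ 64.
k = 4: k! = 24 and 4^k = 256, so 24 ≤ 256.
k = 5: k! = 120 and 4^k = 1024, so 120 ≤ 1024.
k = 6: k! = 720 and 4^k = 4096, so 720 ≤ 4096.
k = 7: k! = 5040 and 4^k = 16384, so 5040 ≤ 16384.
k = 8: k! = 40320 and 4^k = 65536, so 40320 ≤ 65536.
k = 9: k! = 362880 and 4^k = 262144, so 362880 > 262144.
So k = 9 is the smallest counterexample.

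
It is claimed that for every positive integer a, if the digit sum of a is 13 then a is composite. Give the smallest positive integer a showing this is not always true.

We need the least positive integer a for which the digit sum of a is 13 but a is prime.
a = 49: digit sum 13; 49 is composite.
a = 58: digit sum 13; 58 is composite.
a = 67: digit sum 13; 67 is prime, not composite.

a = 67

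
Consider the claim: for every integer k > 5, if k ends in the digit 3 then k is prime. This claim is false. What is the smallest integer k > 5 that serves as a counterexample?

k = 33

Check each integer k > 5 in order until k ends in the digit 3 but k is not prime.
k = 13: 13 ends in 3 and is prime.
k = 23: 23 ends in 3 and is prime.
k = 33: 33 ends in 3; 33 = 3 × 11, composite.
Hence k = 33 is a counterexample.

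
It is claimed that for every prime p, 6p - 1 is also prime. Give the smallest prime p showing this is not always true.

p = 11

A counterexample is any prime p such that 6p - 1 is not prime; we check each in order.
p = 2: 6p - 1 = 11, prime.
p = 3: 6p - 1 = 17, prime.
p = 5: 6p - 1 = 29, prime.
p = 7: 6p - 1 = 41, prime.
p = 11: 6p - 1 = 65 = 5 × 13, not prime.
Hence p = 11 is a counterexample.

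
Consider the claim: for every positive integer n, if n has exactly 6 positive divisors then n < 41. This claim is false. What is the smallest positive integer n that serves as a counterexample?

The first 5 eligible values, up to n = 32, all satisfy the conclusion.
n = 44: τ(44) = 6; 44 ≥ 41.
Thus n = 44 disproves the claim, and no smaller n works.

n = 44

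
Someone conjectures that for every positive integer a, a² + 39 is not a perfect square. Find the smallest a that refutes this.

The first 4 eligible values, up to a = 4, all satisfy the conclusion.
a = 5: 5² + 39 = 64 = 8², a perfect square.

a = 5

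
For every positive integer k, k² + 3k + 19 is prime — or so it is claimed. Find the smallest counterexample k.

k = 15

We need the least positive integer k for which k² + 3k + 19 is not prime.
For k = 1, 2, 3, 4, …, 12, 13, 14 the conclusion holds.
k = 15: k² + 3k + 19 = 289 = 17 × 17, composite.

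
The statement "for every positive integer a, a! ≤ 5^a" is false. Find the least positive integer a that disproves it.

Check each positive integer a in order until a! > 5^a.
For a = 1, 2, 3, 4, …, 9, 10, 11 the conclusion holds.
a = 12: a! = 479001600 and 5^a = 244140625, so 479001600 > 244140625.
Thus a = 12 disproves the claim, and no smaller a works.

a = 12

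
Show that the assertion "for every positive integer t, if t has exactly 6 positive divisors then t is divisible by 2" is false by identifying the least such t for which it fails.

t = 45

A counterexample is any positive integer t such that t has exactly 6 positive divisors but t is not divisible by 2; we check each in order.
For t = 12, 18, 20, 28, 32, 44 the conclusion holds.
t = 45: τ(45) = 6; 45 mod 2 = 1.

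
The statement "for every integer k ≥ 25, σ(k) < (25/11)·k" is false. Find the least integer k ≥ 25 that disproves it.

k = 30

We need the least integer k ≥ 25 for which the claim fails.
For k = 25, 26, 27, 28, 29 the conclusion holds.
k = 30: σ(30) = 72; 72 ≥ 750/11.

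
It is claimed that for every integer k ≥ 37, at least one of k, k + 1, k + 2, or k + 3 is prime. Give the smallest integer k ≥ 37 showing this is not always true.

Check each integer k ≥ 37 in order until k, k + 1, k + 2, k + 3 are all composite.
For k = 37, 38, 39, 40, …, 45, 46, 47 the conclusion holds.
k = 48: 48 = 2 × 24; 49 = 7 × 7; 50 = 2 × 25; 51 = 3 × 17 — all composite.

k = 48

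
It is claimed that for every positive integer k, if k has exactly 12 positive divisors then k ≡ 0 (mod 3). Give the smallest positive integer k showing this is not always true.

A counterexample is any positive integer k such that k has exactly 12 positive divisors but the claim fails; we check each in order.
The first 8 eligible values, up to k = 132, all satisfy the conclusion.
k = 140: τ(140) = 12; 140 ≡ 2 (mod 3).
Hence k = 140 is a counterexample.

k = 140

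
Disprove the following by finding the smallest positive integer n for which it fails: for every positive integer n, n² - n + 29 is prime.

We need the least positive integer n for which n² - n + 29 is not prime.
For n = 1, 2 the conclusion holds.
n = 3: n² - n + 29 = 35 = 5 × 7, composite.

n = 3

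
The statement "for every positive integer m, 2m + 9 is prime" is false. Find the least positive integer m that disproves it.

m = 3

A counterexample is any positive integer m such that 2m + 9 is not prime; we check each in order.
For m = 1, 2 the conclusion holds.
m = 3: 2m + 9 = 15 = 3 × 5, composite.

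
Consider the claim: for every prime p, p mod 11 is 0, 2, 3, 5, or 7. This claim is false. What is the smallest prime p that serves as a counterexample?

We need the least prime p for which the claim fails.
For p = 2, 3, 5, 7, 11, 13 the conclusion holds.
p = 17: 17 mod 11 = 6 — not in {0, 2, 3, 5, 7}.

p = 17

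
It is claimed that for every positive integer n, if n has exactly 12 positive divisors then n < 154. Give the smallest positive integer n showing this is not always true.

A counterexample is any positive integer n such that n has exactly 12 positive divisors but the claim fails; we check each in order.
The first 10 eligible values, up to n = 150, all satisfy the conclusion.
n = 156: τ(156) = 12; 156 ≥ 154.
Hence n = 156 is a counterexample.

n = 156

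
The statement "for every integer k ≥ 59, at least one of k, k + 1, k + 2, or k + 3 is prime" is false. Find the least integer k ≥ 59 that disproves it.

We need the least integer k ≥ 59 for which k, k + 1, k + 2, k + 3 are all composite.
k = 59: 59 is prime.
k = 60: 61 is prime.
k = 61: 61 is prime.
k = 62: 62 = 2 × 31; 63 = 3 × 21; 64 = 2 × 32; 65 = 5 × 13 — all composite.
Hence k = 62 is a counterexample.

k = 62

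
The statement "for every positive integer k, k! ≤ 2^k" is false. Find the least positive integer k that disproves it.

k = 4

A counterexample is any positive integer k such that k! > 2^k; we check each in order.
k = 1: k! = 1 and 2^k = 2, so 1 ≤ 2.
k = 2: k! = 2 and 2^k = 4, so 2 ≤ 4.
k = 3: k! = 6 and 2^k = 8, so 6 ≤ 8.
k = 4: k! = 24 and 2^k = 16, so 24 > 16.
Thus k = 4 disproves the claim, and no smaller k works.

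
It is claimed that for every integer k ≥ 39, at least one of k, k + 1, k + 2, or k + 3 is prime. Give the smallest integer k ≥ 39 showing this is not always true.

k = 48

Check each integer k ≥ 39 in order until k, k + 1, k + 2, k + 3 are all composite.
The first 9 eligible values, up to k = 47, all satisfy the conclusion.
k = 48: 48 = 2 × 24; 49 = 7 × 7; 50 = 2 × 25; 51 = 3 × 17 — all composite.
Thus k = 48 disproves the claim, and no smaller k works.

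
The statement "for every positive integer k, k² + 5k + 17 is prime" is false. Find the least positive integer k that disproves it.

k = 8

A counterexample is any positive integer k such that k² + 5k + 17 is not prime; we check each in order.
k = 1: k² + 5k + 17 = 23, prime.
k = 2: k² + 5k + 17 = 31, prime.
k = 3: k² + 5k + 17 = 41, prime.
k = 4: k² + 5k + 17 = 53, prime.
k = 5: k² + 5k + 17 = 67, prime.
k = 6: k² + 5k + 17 = 83, prime.
k = 7: k² + 5k + 17 = 101, prime.
k = 8: k² + 5k + 17 = 121 = 11 × 11, composite.
Thus k = 8 disproves the claim, and no smaller k works.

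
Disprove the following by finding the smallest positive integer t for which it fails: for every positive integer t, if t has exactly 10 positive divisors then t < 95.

t = 112

A counterexample is any positive integer t such that t has exactly 10 positive divisors but the claim fails; we check each in order.
For t = 48, 80 the conclusion holds.
t = 112: τ(112) = 10; 112 ≥ 95.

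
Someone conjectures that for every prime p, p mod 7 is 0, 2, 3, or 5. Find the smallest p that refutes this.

For p = 2, 3, 5, 7 the conclusion holds.
p = 11: 11 mod 7 = 4 — not in {0, 2, 3, 5}.

p = 11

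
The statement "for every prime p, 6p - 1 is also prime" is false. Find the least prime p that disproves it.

p = 11

We need the least prime p for which 6p - 1 is not prime.
p = 2: 6p - 1 = 11, prime.
p = 3: 6p - 1 = 17, prime.
p = 5: 6p - 1 = 29, prime.
p = 7: 6p - 1 = 41, prime.
p = 11: 6p - 1 = 65 = 5 × 13, not prime.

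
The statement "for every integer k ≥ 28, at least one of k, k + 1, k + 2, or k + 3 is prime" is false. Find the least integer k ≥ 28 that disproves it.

k = 32

We need the least integer k ≥ 28 for which k, k + 1, k + 2, k + 3 are all composite.
k = 28: 29 is prime.
k = 29: 29 is prime.
k = 30: 31 is prime.
k = 31: 31 is prime.
k = 32: 32 = 2 × 16; 33 = 3 × 11; 34 = 2 × 17; 35 = 5 × 7 — all composite.
So k = 32 is the smallest counterexample.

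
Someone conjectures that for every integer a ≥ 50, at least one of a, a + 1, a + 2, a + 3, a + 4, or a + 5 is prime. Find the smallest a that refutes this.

a = 90

For a = 50, 51, 52, 53, …, 87, 88, 89 the conclusion holds.
a = 90: 90 = 2 × 45; 91 = 7 × 13; 92 = 2 × 46; 93 = 3 × 31; 94 = 2 × 47; 95 = 5 × 19 — all composite.
Thus a = 90 disproves the claim, and no smaller a works.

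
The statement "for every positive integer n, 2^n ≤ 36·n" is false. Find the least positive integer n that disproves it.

n = 9

A counterexample is any positive integer n such that 2^n > 36·n; we check each in order.
The first 8 eligible values, up to n = 8, all satisfy the conclusion.
n = 9: 2^n = 512 and 36·n = 324, so 512 > 324.
Hence n = 9 is a counterexample.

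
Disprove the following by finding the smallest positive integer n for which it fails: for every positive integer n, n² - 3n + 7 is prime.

We need the least positive integer n for which n² - 3n + 7 is not prime.
For n = 1, 2, 3, 4, 5 the conclusion holds.
n = 6: n² - 3n + 7 = 25 = 5 × 5, composite.
Thus n = 6 disproves the claim, and no smaller n works.

n = 6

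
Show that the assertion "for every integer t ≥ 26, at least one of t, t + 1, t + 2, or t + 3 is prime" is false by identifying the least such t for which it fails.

Check each integer t ≥ 26 in order until t, t + 1, t + 2, t + 3 are all composite.
t = 26: 29 is prime.
t = 27: 29 is prime.
t = 28: 29 is prime.
t = 29: 29 is prime.
t = 30: 31 is prime.
t = 31: 31 is prime.
t = 32: 32 = 2 × 16; 33 = 3 × 11; 34 = 2 × 17; 35 = 5 × 7 — all composite.
Thus t = 32 disproves the claim, and no smaller t works.

t = 32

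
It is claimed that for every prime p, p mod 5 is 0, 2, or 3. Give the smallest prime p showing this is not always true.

p = 11

For p = 2, 3, 5, 7 the conclusion holds.
p = 11: 11 mod 5 = 1 — not in {0, 2, 3}.
Hence p = 11 is a counterexample.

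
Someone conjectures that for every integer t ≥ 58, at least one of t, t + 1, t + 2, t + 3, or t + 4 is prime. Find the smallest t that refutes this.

t = 62

A counterexample is any integer t ≥ 58 such that t, t + 1, t + 2, t + 3, t + 4 are all composite; we check each in order.
For t = 58, 59, 60, 61 the conclusion holds.
t = 62: 62 = 2 × 31; 63 = 3 × 21; 64 = 2 × 32; 65 = 5 × 13; 66 = 2 × 33 — all composite.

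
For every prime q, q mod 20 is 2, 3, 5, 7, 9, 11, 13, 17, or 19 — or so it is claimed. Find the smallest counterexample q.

We need the least prime q for which the claim fails.
For q = 2, 3, 5, 7, …, 29, 31, 37 the conclusion holds.
q = 41: 41 mod 20 = 1 — not in {2, 3, 5, 7, 9, 11, 13, 17, 19}.

q = 41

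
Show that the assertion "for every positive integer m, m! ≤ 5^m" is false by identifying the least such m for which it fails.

m = 12

Check each positive integer m in order until m! > 5^m.
The first 11 eligible values, up to m = 11, all satisfy the conclusion.
m = 12: m! = 479001600 and 5^m = 244140625, so 479001600 > 244140625.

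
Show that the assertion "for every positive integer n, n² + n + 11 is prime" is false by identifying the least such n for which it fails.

n = 10

We need the least positive integer n for which n² + n + 11 is not prime.
For n = 1, 2, 3, 4, 5, 6, 7, 8, 9 the conclusion holds.
n = 10: n² + n + 11 = 121 = 11 × 11, composite.
Thus n = 10 disproves the claim, and no smaller n works.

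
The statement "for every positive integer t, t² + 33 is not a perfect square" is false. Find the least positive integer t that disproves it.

For t = 1, 2, 3 the conclusion holds.
t = 4: 4² + 33 = 49 = 7², a perfect square.
So t = 4 is the smallest counterexample.

t = 4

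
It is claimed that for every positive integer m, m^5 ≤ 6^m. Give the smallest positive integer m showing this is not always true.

A counterexample is any positive integer m such that m^5 > 6^m; we check each in order.
For m = 1, 2 the conclusion holds.
m = 3: m^5 = 243 and 6^m = 216, so 243 > 216.
So m = 3 is the smallest counterexample.

m = 3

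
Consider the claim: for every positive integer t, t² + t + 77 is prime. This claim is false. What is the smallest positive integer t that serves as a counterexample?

t = 6

The first 5 eligible values, up to t = 5, all satisfy the conclusion.
t = 6: t² + t + 77 = 119 = 7 × 17, composite.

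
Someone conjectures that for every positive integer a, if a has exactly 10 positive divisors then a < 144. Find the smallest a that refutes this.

a = 162

For a = 48, 80, 112 the conclusion holds.
a = 162: τ(162) = 10; 162 ≥ 144.
So a = 162 is the smallest counterexample.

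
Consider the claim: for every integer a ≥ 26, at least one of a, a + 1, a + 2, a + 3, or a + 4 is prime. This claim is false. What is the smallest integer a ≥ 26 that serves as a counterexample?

a = 32

We need the least integer a ≥ 26 for which a, a + 1, a + 2, a + 3, a + 4 are all composite.
a = 26: 29 is prime.
a = 27: 29 is prime.
a = 28: 29 is prime.
a = 29: 29 is prime.
a = 30: 31 is prime.
a = 31: 31 is prime.
a = 32: 32 = 2 × 16; 33 = 3 × 11; 34 = 2 × 17; 35 = 5 × 7; 36 = 2 × 18 — all composite.
Hence a = 32 is a counterexample.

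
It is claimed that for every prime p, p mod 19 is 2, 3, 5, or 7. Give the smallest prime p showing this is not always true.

p = 2: 2 mod 19 = 2.
p = 3: 3 mod 19 = 3.
p = 5: 5 mod 19 = 5.
p = 7: 7 mod 19 = 7.
p = 11: 11 mod 19 = 11 — not in {2, 3, 5, 7}.
Thus p = 11 disproves the claim, and no smaller p works.

p = 11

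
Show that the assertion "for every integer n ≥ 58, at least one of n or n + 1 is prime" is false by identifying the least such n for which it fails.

A counterexample is any integer n ≥ 58 such that n, n + 1 are both composite; we check each in order.
For n = 58, 59, 60, 61 the conclusion holds.
n = 62: 62 = 2 × 31; 63 = 3 × 21 — both composite.
Hence n = 62 is a counterexample.

n = 62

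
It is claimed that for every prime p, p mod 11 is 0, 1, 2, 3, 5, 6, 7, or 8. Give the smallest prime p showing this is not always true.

For p = 2, 3, 5, 7, 11, 13, 17, 19, 23, 29 the conclusion holds.
p = 31: 31 mod 11 = 9 — not in {0, 1, 2, 3, 5, 6, 7, 8}.

p = 31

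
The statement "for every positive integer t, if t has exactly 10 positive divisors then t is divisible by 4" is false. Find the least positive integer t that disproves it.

For t = 48, 80, 112 the conclusion holds.
t = 162: τ(162) = 10; 162 mod 4 = 2.

t = 162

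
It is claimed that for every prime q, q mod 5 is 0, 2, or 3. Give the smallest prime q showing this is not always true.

q = 11

Check each prime q in order until the claim fails.
For q = 2, 3, 5, 7 the conclusion holds.
q = 11: 11 mod 5 = 1 — not in {0, 2, 3}.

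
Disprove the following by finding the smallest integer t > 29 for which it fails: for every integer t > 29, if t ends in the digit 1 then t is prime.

t = 51

Check each integer t > 29 in order until t ends in the digit 1 but t is not prime.
For t = 31, 41 the conclusion holds.
t = 51: 51 ends in 1; 51 = 3 × 17, composite.
So t = 51 is the smallest counterexample.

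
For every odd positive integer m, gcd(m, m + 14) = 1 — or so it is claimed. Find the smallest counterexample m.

m = 1: gcd(1, 15) = 1.
m = 3: gcd(3, 17) = 1.
m = 5: gcd(5, 19) = 1.
m = 7: gcd(7, 21) = 7.
Hence m = 7 is a counterexample.

m = 7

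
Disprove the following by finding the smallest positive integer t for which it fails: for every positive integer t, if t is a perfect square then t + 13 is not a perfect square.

t = 36

A counterexample is any positive integer t such that t is a perfect square but t + 13 is a perfect square; we check each in order.
For t = 1, 4, 9, 16, 25 the conclusion holds.
t = 36: 36 = 6² and 36 + 13 = 49 = 7².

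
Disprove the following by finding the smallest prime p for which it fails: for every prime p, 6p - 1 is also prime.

p = 11

The first 4 eligible values, up to p = 7, all satisfy the conclusion.
p = 11: 6p - 1 = 65 = 5 × 13, not prime.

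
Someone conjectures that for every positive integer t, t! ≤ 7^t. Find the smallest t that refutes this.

t = 17

For t = 1, 2, 3, 4, …, 14, 15, 16 the conclusion holds.
t = 17: t! = 355687428096000 and 7^t = 232630513987207, so 355687428096000 > 232630513987207.
Thus t = 17 disproves the claim, and no smaller t works.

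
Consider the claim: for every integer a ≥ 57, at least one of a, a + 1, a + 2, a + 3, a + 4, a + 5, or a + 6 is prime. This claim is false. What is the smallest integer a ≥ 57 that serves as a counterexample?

a = 90

A counterexample is any integer a ≥ 57 such that a, a + 1, a + 2, a + 3, a + 4, a + 5, a + 6 are all composite; we check each in order.
For a = 57, 58, 59, 60, …, 87, 88, 89 the conclusion holds.
a = 90: 90 = 2 × 45; 91 = 7 × 13; 92 = 2 × 46; 93 = 3 × 31; 94 = 2 × 47; 95 = 5 × 19; 96 = 2 × 48 — all composite.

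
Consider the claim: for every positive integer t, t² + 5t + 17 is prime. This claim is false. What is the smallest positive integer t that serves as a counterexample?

A counterexample is any positive integer t such that t² + 5t + 17 is not prime; we check each in order.
For t = 1, 2, 3, 4, 5, 6, 7 the conclusion holds.
t = 8: t² + 5t + 17 = 121 = 11 × 11, composite.

t = 8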